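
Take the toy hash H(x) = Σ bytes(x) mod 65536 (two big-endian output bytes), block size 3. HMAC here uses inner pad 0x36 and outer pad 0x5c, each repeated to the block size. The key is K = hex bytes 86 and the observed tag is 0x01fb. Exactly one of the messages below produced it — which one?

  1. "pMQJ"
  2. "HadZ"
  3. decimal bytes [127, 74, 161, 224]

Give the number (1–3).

3

Key hex bytes 86 is 1 byte ≤ B = 3; zero-pad to 3 bytes: K' = 86 00 00.
K' ⊕ ipad = b0 36 36; K' ⊕ opad = da 5c 5c.
m1: inner = H(b0 36 36 70 4d 51 4a) = 02 74; tag = H(da 5c 5c 02 74) = 0208
m2: inner = H(b0 36 36 48 61 64 5a) = 02 83; tag = H(da 5c 5c 02 83) = 0217
m3: inner = H(b0 36 36 7f 4a a1 e0) = 03 66; tag = H(da 5c 5c 03 66) = 01fb ← matches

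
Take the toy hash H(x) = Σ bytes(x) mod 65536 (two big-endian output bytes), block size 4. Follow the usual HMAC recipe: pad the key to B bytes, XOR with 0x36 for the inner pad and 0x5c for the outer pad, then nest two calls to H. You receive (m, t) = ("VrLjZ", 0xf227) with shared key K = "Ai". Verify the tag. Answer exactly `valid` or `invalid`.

invalid

Key "Ai" = 41 69 is 2 bytes ≤ B = 4; zero-pad to 4 bytes: K' = 41 69 00 00.
K' ⊕ ipad = 77 5f 36 36; K' ⊕ opad = 1d 35 5c 5c.
Inner hash: sum = 119+95+54+54+86+114+76+106+90 = 794 → 03 1a.
Outer hash (recomputed tag): sum = 29+53+92+92+3+26 = 295 → 01 27.
Recomputed tag = 0127; claimed = f227 → mismatch.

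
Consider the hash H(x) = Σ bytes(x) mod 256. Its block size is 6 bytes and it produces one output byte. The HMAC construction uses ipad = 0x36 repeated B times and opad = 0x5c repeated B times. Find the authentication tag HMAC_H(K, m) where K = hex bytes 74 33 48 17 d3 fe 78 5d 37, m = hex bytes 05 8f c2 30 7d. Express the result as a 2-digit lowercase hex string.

71

Key hex bytes 74 33 48 17 d3 fe 78 5d 37 is 9 bytes > B = 6, so hash it first: H(key) = e3, then zero-pad to 6 bytes: K' = e3 00 00 00 00 00.
K' ⊕ ipad = d5 36 36 36 36 36.  K' ⊕ opad = bf 5c 5c 5c 5c 5c.
Inner input = (K'⊕ipad) ∥ m = d5 36 36 36 36 36 ∥ 05 8f c2 30 7d.
Inner hash: sum = 213+54+54+54+54+54+5+143+194+48+125 = 998; mod 256 = 230 → e6.
Outer input = (K'⊕opad) ∥ inner = bf 5c 5c 5c 5c 5c ∥ e6.
Outer hash (tag): sum = 191+92+92+92+92+92+230 = 881; mod 256 = 113 → 71.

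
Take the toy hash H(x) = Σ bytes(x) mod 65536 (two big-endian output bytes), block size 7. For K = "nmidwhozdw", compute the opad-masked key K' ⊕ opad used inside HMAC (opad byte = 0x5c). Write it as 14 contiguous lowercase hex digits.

58175c5c5c5c5c

Key "nmidwhozdw" = 6e 6d 69 64 77 68 6f 7a 64 77 is 10 bytes > B = 7, so hash it first: H(key) = 04 4b, then zero-pad to 7 bytes: K' = 04 4b 00 00 00 00 00.
XOR each byte with 0x5c: 04⊕5c=58, 4b⊕5c=17, 00⊕5c=5c, 00⊕5c=5c, 00⊕5c=5c, 00⊕5c=5c, 00⊕5c=5c.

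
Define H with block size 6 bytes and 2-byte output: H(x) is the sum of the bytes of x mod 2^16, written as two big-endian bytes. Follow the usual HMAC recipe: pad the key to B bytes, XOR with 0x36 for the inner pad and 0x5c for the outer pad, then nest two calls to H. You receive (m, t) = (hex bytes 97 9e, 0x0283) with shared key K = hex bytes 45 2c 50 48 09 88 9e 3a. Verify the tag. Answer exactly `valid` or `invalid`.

valid

Key hex bytes 45 2c 50 48 09 88 9e 3a is 8 bytes > B = 6, so hash it first: H(key) = 02 72, then zero-pad to 6 bytes: K' = 02 72 00 00 00 00.
K' ⊕ ipad = 34 44 36 36 36 36; K' ⊕ opad = 5e 2e 5c 5c 5c 5c.
Inner hash: sum = 52+68+54+54+54+54+151+158 = 645 → 02 85.
Outer hash (recomputed tag): sum = 94+46+92+92+92+92+2+133 = 643 → 02 83.
Recomputed tag = 0283; claimed = 0283 → match.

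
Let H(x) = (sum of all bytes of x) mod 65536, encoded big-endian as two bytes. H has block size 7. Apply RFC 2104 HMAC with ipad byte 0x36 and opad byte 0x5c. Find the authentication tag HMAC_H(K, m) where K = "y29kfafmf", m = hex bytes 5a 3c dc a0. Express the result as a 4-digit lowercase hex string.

030f

Key "y29kfafmf" = 79 32 39 6b 66 61 66 6d 66 is 9 bytes > B = 7, so hash it first: H(key) = 03 4f, then zero-pad to 7 bytes: K' = 03 4f 00 00 00 00 00.
K' ⊕ ipad = 35 79 36 36 36 36 36.  K' ⊕ opad = 5f 13 5c 5c 5c 5c 5c.
Inner input = (K'⊕ipad) ∥ m = 35 79 36 36 36 36 36 ∥ 5a 3c dc a0.
Inner hash: sum = 53+121+54+54+54+54+54+90+60+220+160 = 974 → 03 ce.
Outer input = (K'⊕opad) ∥ inner = 5f 13 5c 5c 5c 5c 5c ∥ 03 ce.
Outer hash (tag): sum = 95+19+92+92+92+92+92+3+206 = 783 → 03 0f.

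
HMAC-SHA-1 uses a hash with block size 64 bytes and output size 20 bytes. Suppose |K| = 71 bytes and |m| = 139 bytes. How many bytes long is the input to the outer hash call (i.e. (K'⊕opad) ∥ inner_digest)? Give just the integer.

Key is 71 > 64 bytes, so it is hashed to 20 bytes then zero-padded to 64: |K'| = 64.
Outer input = (K'⊕opad) ∥ H(inner) → 64 + 20 = 84 bytes.

84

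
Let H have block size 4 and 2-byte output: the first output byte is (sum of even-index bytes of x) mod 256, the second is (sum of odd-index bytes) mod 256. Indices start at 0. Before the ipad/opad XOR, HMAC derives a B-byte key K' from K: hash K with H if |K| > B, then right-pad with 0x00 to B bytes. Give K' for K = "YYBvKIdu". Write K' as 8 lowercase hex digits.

4a8d0000

|K| = 8 > B = 4, so first hash the key.
H(K): even-index sum = 330 mod 256 = 74; odd-index sum = 397 mod 256 = 141 → 4a 8d.
Zero-pad H(K) = 4a 8d to 4 bytes: K' = 4a 8d 00 00.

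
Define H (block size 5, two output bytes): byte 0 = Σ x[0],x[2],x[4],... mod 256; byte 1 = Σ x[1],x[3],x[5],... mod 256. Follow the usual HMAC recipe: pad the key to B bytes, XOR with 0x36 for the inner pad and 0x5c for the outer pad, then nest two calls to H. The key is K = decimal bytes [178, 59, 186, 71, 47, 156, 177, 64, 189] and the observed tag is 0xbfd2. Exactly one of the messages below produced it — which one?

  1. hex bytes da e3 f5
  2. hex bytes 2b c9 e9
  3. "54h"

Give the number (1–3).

Key decimal bytes [178, 59, 186, 71, 47, 156, 177, 64, 189] = b2 3b ba 47 2f 9c b1 40 bd is 9 bytes > B = 5, so hash it first: H(key) = 09 5e, then zero-pad to 5 bytes: K' = 09 5e 00 00 00.
K' ⊕ ipad = 3f 68 36 36 36; K' ⊕ opad = 55 02 5c 5c 5c.
m1: inner = H(3f 68 36 36 36 da e3 f5) = 8e 6d; tag = H(55 02 5c 5c 5c 8e 6d) = 7aec
m2: inner = H(3f 68 36 36 36 2b c9 e9) = 74 b2; tag = H(55 02 5c 5c 5c 74 b2) = bfd2 ← matches
m3: inner = H(3f 68 36 36 36 35 34 68) = df 3b; tag = H(55 02 5c 5c 5c df 3b) = 483d

2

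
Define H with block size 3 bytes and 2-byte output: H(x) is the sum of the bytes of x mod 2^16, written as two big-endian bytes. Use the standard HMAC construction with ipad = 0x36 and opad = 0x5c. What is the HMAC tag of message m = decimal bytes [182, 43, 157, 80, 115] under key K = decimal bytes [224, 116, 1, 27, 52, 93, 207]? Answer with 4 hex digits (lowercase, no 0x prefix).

Key decimal bytes [224, 116, 1, 27, 52, 93, 207] = e0 74 01 1b 34 5d cf is 7 bytes > B = 3, so hash it first: H(key) = 02 d0, then zero-pad to 3 bytes: K' = 02 d0 00.
K' ⊕ ipad = 34 e6 36.  K' ⊕ opad = 5e 8c 5c.
Inner input = (K'⊕ipad) ∥ m = 34 e6 36 ∥ b6 2b 9d 50 73.
Inner hash: sum = 52+230+54+182+43+157+80+115 = 913 → 03 91.
Outer input = (K'⊕opad) ∥ inner = 5e 8c 5c ∥ 03 91.
Outer hash (tag): sum = 94+140+92+3+145 = 474 → 01 da.

01da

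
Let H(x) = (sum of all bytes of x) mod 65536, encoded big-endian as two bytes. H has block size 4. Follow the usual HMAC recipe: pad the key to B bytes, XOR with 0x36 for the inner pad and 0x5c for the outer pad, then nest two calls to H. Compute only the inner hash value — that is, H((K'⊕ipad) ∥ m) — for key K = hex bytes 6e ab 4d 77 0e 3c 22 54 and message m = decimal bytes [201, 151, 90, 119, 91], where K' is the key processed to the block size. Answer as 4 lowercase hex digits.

Key hex bytes 6e ab 4d 77 0e 3c 22 54 is 8 bytes > B = 4, so hash it first: H(key) = 02 9d, then zero-pad to 4 bytes: K' = 02 9d 00 00.
K' ⊕ ipad = 34 ab 36 36.
Inner input = 34 ab 36 36 ∥ c9 97 5a 77 5b.
Inner hash: sum = 52+171+54+54+201+151+90+119+91 = 983 → 03 d7.

03d7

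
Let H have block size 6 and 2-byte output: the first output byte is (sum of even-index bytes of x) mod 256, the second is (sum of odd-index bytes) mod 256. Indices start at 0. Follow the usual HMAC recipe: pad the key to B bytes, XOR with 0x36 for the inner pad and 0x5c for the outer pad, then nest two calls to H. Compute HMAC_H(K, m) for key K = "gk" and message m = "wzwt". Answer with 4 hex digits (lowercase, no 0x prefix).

9ea6

Key "gk" = 67 6b is 2 bytes ≤ B = 6; zero-pad to 6 bytes: K' = 67 6b 00 00 00 00.
K' ⊕ ipad = 51 5d 36 36 36 36.  K' ⊕ opad = 3b 37 5c 5c 5c 5c.
Inner input = (K'⊕ipad) ∥ m = 51 5d 36 36 36 36 ∥ 77 7a 77 74.
Inner hash: even-index sum = 427 mod 256 = 171; odd-index sum = 439 mod 256 = 183 → ab b7.
Outer input = (K'⊕opad) ∥ inner = 3b 37 5c 5c 5c 5c ∥ ab b7.
Outer hash (tag): even-index sum = 414 mod 256 = 158; odd-index sum = 422 mod 256 = 166 → 9e a6.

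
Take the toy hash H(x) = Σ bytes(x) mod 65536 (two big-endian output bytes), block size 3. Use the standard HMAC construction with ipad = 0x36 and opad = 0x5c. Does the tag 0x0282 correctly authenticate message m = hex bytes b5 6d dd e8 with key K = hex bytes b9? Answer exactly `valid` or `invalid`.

Key hex bytes b9 is 1 byte ≤ B = 3; zero-pad to 3 bytes: K' = b9 00 00.
K' ⊕ ipad = 8f 36 36; K' ⊕ opad = e5 5c 5c.
Inner hash: sum = 143+54+54+181+109+221+232 = 994 → 03 e2.
Outer hash (recomputed tag): sum = 229+92+92+3+226 = 642 → 02 82.
Recomputed tag = 0282; claimed = 0282 → match.

valid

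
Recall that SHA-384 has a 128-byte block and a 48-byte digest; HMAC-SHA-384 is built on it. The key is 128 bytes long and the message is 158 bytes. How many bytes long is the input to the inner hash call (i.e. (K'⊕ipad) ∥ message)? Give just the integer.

Key is 128 ≤ 128 bytes, zero-padded: |K'| = 128.
Inner input = (K'⊕ipad) ∥ m → 128 + 158 = 286 bytes.

286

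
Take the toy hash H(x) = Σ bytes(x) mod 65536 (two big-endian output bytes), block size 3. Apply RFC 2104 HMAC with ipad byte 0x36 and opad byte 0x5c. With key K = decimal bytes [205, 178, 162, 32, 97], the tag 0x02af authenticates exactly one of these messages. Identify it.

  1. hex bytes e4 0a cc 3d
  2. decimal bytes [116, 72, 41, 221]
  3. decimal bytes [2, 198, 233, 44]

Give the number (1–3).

1

Key decimal bytes [205, 178, 162, 32, 97] = cd b2 a2 20 61 is 5 bytes > B = 3, so hash it first: H(key) = 02 a2, then zero-pad to 3 bytes: K' = 02 a2 00.
K' ⊕ ipad = 34 94 36; K' ⊕ opad = 5e fe 5c.
m1: inner = H(34 94 36 e4 0a cc 3d) = 02 f5; tag = H(5e fe 5c 02 f5) = 02af ← matches
m2: inner = H(34 94 36 74 48 29 dd) = 02 c0; tag = H(5e fe 5c 02 c0) = 027a
m3: inner = H(34 94 36 02 c6 e9 2c) = 02 db; tag = H(5e fe 5c 02 db) = 0295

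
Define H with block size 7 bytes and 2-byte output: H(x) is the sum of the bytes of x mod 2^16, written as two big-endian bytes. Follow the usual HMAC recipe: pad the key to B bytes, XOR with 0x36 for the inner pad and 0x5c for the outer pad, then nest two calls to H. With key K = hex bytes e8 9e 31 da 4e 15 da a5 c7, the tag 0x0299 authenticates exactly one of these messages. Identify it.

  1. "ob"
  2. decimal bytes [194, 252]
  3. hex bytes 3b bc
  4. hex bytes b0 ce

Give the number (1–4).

Key hex bytes e8 9e 31 da 4e 15 da a5 c7 is 9 bytes > B = 7, so hash it first: H(key) = 05 3a, then zero-pad to 7 bytes: K' = 05 3a 00 00 00 00 00.
K' ⊕ ipad = 33 0c 36 36 36 36 36; K' ⊕ opad = 59 66 5c 5c 5c 5c 5c.
m1: inner = H(33 0c 36 36 36 36 36 6f 62) = 02 1e; tag = H(59 66 5c 5c 5c 5c 5c 02 1e) = 02ab
m2: inner = H(33 0c 36 36 36 36 36 c2 fc) = 03 0b; tag = H(59 66 5c 5c 5c 5c 5c 03 0b) = 0299 ← matches
m3: inner = H(33 0c 36 36 36 36 36 3b bc) = 02 44; tag = H(59 66 5c 5c 5c 5c 5c 02 44) = 02d1
m4: inner = H(33 0c 36 36 36 36 36 b0 ce) = 02 cb; tag = H(59 66 5c 5c 5c 5c 5c 02 cb) = 0358

2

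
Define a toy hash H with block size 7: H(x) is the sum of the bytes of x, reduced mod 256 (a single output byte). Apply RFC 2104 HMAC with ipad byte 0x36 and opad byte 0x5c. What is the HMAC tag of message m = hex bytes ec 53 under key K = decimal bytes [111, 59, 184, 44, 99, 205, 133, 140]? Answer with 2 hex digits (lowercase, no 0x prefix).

37

Key decimal bytes [111, 59, 184, 44, 99, 205, 133, 140] = 6f 3b b8 2c 63 cd 85 8c is 8 bytes > B = 7, so hash it first: H(key) = cf, then zero-pad to 7 bytes: K' = cf 00 00 00 00 00 00.
K' ⊕ ipad = f9 36 36 36 36 36 36.  K' ⊕ opad = 93 5c 5c 5c 5c 5c 5c.
Inner input = (K'⊕ipad) ∥ m = f9 36 36 36 36 36 36 ∥ ec 53.
Inner hash: sum = 249+54+54+54+54+54+54+236+83 = 892; mod 256 = 124 → 7c.
Outer input = (K'⊕opad) ∥ inner = 93 5c 5c 5c 5c 5c 5c ∥ 7c.
Outer hash (tag): sum = 147+92+92+92+92+92+92+124 = 823; mod 256 = 55 → 37.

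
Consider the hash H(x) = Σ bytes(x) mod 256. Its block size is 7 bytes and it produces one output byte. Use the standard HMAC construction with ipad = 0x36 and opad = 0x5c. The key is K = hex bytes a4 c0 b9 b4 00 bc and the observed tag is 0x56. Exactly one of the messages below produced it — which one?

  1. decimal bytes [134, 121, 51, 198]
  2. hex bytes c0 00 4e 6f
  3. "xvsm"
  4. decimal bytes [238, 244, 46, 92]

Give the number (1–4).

Key hex bytes a4 c0 b9 b4 00 bc is 6 bytes ≤ B = 7; zero-pad to 7 bytes: K' = a4 c0 b9 b4 00 bc 00.
K' ⊕ ipad = 92 f6 8f 82 36 8a 36; K' ⊕ opad = f8 9c e5 e8 5c e0 5c.
m1: inner = H(92 f6 8f 82 36 8a 36 86 79 33 c6) = 87; tag = H(f8 9c e5 e8 5c e0 5c 87) = 80
m2: inner = H(92 f6 8f 82 36 8a 36 c0 00 4e 6f) = 0c; tag = H(f8 9c e5 e8 5c e0 5c 0c) = 05
m3: inner = H(92 f6 8f 82 36 8a 36 78 76 73 6d) = 5d; tag = H(f8 9c e5 e8 5c e0 5c 5d) = 56 ← matches
m4: inner = H(92 f6 8f 82 36 8a 36 ee f4 2e 5c) = fb; tag = H(f8 9c e5 e8 5c e0 5c fb) = f4

3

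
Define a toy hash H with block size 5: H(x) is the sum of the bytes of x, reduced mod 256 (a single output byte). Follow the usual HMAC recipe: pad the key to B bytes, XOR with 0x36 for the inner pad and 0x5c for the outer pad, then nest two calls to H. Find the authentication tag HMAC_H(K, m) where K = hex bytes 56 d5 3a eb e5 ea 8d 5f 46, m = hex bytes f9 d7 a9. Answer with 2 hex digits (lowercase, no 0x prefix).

Key hex bytes 56 d5 3a eb e5 ea 8d 5f 46 is 9 bytes > B = 5, so hash it first: H(key) = 51, then zero-pad to 5 bytes: K' = 51 00 00 00 00.
K' ⊕ ipad = 67 36 36 36 36.  K' ⊕ opad = 0d 5c 5c 5c 5c.
Inner input = (K'⊕ipad) ∥ m = 67 36 36 36 36 ∥ f9 d7 a9.
Inner hash: sum = 103+54+54+54+54+249+215+169 = 952; mod 256 = 184 → b8.
Outer input = (K'⊕opad) ∥ inner = 0d 5c 5c 5c 5c ∥ b8.
Outer hash (tag): sum = 13+92+92+92+92+184 = 565; mod 256 = 53 → 35.

35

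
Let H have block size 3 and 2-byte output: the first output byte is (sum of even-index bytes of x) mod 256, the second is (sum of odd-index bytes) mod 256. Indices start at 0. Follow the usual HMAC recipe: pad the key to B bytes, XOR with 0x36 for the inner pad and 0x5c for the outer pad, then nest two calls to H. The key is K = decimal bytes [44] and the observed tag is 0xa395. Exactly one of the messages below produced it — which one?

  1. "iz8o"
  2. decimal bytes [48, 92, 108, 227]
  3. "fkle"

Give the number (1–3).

Key decimal bytes [44] = 2c is 1 byte ≤ B = 3; zero-pad to 3 bytes: K' = 2c 00 00.
K' ⊕ ipad = 1a 36 36; K' ⊕ opad = 70 5c 5c.
m1: inner = H(1a 36 36 69 7a 38 6f) = 39 d7; tag = H(70 5c 5c 39 d7) = a395 ← matches
m2: inner = H(1a 36 36 30 5c 6c e3) = 8f d2; tag = H(70 5c 5c 8f d2) = 9eeb
m3: inner = H(1a 36 36 66 6b 6c 65) = 20 08; tag = H(70 5c 5c 20 08) = d47c

1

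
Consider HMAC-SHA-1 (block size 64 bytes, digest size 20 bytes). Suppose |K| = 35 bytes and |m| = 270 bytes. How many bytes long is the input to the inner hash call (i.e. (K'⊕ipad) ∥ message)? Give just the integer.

334

Key is 35 ≤ 64 bytes, zero-padded: |K'| = 64.
Inner input = (K'⊕ipad) ∥ m → 64 + 270 = 334 bytes.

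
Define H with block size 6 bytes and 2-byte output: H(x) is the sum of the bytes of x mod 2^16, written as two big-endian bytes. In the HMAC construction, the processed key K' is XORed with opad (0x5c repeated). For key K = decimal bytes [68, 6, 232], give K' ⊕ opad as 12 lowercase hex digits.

Key decimal bytes [68, 6, 232] = 44 06 e8 is 3 bytes ≤ B = 6; zero-pad to 6 bytes: K' = 44 06 e8 00 00 00.
XOR each byte with 0x5c: 44⊕5c=18, 06⊕5c=5a, e8⊕5c=b4, 00⊕5c=5c, 00⊕5c=5c, 00⊕5c=5c.

185ab45c5c5c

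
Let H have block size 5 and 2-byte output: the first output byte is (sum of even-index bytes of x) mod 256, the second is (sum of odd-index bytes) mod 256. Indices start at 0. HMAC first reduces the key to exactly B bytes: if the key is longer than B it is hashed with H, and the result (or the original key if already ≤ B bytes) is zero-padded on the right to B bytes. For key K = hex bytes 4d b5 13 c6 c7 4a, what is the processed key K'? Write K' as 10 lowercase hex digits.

|K| = 6 > B = 5, so first hash the key.
H(K): even-index sum = 295 mod 256 = 39; odd-index sum = 453 mod 256 = 197 → 27 c5.
Zero-pad H(K) = 27 c5 to 5 bytes: K' = 27 c5 00 00 00.

27c5000000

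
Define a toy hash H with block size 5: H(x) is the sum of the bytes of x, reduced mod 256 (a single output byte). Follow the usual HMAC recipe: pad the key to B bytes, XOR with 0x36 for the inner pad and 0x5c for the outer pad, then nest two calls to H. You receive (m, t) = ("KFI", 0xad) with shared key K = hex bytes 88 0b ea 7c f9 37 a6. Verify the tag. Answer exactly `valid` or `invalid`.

Key hex bytes 88 0b ea 7c f9 37 a6 is 7 bytes > B = 5, so hash it first: H(key) = cf, then zero-pad to 5 bytes: K' = cf 00 00 00 00.
K' ⊕ ipad = f9 36 36 36 36; K' ⊕ opad = 93 5c 5c 5c 5c.
Inner hash: sum = 249+54+54+54+54+75+70+73 = 683; mod 256 = 171 → ab.
Outer hash (recomputed tag): sum = 147+92+92+92+92+171 = 686; mod 256 = 174 → ae.
Recomputed tag = ae; claimed = ad → mismatch.

invalid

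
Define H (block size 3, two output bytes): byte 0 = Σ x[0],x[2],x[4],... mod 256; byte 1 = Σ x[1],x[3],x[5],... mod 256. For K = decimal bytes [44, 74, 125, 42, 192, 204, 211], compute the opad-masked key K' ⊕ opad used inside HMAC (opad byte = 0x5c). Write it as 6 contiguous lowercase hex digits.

601c5c

Key decimal bytes [44, 74, 125, 42, 192, 204, 211] = 2c 4a 7d 2a c0 cc d3 is 7 bytes > B = 3, so hash it first: H(key) = 3c 40, then zero-pad to 3 bytes: K' = 3c 40 00.
XOR each byte with 0x5c: 3c⊕5c=60, 40⊕5c=1c, 00⊕5c=5c.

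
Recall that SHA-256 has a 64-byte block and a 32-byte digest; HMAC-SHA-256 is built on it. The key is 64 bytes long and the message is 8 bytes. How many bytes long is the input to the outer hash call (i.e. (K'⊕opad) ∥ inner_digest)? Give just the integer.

Key is 64 ≤ 64 bytes, zero-padded: |K'| = 64.
Outer input = (K'⊕opad) ∥ H(inner) → 64 + 32 = 96 bytes.

96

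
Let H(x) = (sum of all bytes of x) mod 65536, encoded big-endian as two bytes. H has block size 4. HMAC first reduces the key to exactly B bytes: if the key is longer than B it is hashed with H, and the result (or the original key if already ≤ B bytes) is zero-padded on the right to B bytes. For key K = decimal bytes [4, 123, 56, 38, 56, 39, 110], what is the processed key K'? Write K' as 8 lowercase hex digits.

01aa0000

|K| = 7 > B = 4, so first hash the key.
H(K): sum = 4+123+56+38+56+39+110 = 426 → 01 aa.
Zero-pad H(K) = 01 aa to 4 bytes: K' = 01 aa 00 00.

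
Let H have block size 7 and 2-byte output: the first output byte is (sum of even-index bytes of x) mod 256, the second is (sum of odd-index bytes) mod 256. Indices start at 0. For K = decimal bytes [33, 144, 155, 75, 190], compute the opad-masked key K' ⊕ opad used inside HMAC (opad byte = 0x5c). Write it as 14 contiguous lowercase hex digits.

7dccc717e25c5c

Key decimal bytes [33, 144, 155, 75, 190] = 21 90 9b 4b be is 5 bytes ≤ B = 7; zero-pad to 7 bytes: K' = 21 90 9b 4b be 00 00.
XOR each byte with 0x5c: 21⊕5c=7d, 90⊕5c=cc, 9b⊕5c=c7, 4b⊕5c=17, be⊕5c=e2, 00⊕5c=5c, 00⊕5c=5c.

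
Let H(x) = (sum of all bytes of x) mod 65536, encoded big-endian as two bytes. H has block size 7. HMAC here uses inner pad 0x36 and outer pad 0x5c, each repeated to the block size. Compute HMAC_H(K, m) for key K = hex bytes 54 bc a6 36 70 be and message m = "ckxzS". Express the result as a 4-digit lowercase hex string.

044d

Key hex bytes 54 bc a6 36 70 be is 6 bytes ≤ B = 7; zero-pad to 7 bytes: K' = 54 bc a6 36 70 be 00.
K' ⊕ ipad = 62 8a 90 00 46 88 36.  K' ⊕ opad = 08 e0 fa 6a 2c e2 5c.
Inner input = (K'⊕ipad) ∥ m = 62 8a 90 00 46 88 36 ∥ 63 6b 78 7a 53.
Inner hash: sum = 98+138+144+0+70+136+54+99+107+120+122+83 = 1171 → 04 93.
Outer input = (K'⊕opad) ∥ inner = 08 e0 fa 6a 2c e2 5c ∥ 04 93.
Outer hash (tag): sum = 8+224+250+106+44+226+92+4+147 = 1101 → 04 4d.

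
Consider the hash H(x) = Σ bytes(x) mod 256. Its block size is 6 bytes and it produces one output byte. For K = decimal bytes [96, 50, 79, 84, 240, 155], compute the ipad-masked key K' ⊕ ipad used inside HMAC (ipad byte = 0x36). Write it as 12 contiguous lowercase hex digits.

56047962c6ad

Key decimal bytes [96, 50, 79, 84, 240, 155] = 60 32 4f 54 f0 9b is exactly B = 6 bytes: K' = 60 32 4f 54 f0 9b.
XOR each byte with 0x36: 60⊕36=56, 32⊕36=04, 4f⊕36=79, 54⊕36=62, f0⊕36=c6, 9b⊕36=ad.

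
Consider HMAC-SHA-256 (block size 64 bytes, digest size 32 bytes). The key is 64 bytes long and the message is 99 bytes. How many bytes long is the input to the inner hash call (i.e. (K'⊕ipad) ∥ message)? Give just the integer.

163

Key is 64 ≤ 64 bytes, zero-padded: |K'| = 64.
Inner input = (K'⊕ipad) ∥ m → 64 + 99 = 163 bytes.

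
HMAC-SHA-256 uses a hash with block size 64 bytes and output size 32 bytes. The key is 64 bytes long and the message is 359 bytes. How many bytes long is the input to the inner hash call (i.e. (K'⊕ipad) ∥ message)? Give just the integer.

Key is 64 ≤ 64 bytes, zero-padded: |K'| = 64.
Inner input = (K'⊕ipad) ∥ m → 64 + 359 = 423 bytes.

423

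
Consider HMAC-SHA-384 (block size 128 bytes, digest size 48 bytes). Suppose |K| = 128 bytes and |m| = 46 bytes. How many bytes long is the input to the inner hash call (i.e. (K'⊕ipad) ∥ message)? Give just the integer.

Key is 128 ≤ 128 bytes, zero-padded: |K'| = 128.
Inner input = (K'⊕ipad) ∥ m → 128 + 46 = 174 bytes.

174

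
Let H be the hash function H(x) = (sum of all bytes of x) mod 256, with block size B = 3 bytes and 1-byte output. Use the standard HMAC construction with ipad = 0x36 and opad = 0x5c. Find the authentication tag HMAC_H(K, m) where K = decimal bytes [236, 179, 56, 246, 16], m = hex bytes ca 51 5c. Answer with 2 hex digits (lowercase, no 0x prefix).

07

Key decimal bytes [236, 179, 56, 246, 16] = ec b3 38 f6 10 is 5 bytes > B = 3, so hash it first: H(key) = dd, then zero-pad to 3 bytes: K' = dd 00 00.
K' ⊕ ipad = eb 36 36.  K' ⊕ opad = 81 5c 5c.
Inner input = (K'⊕ipad) ∥ m = eb 36 36 ∥ ca 51 5c.
Inner hash: sum = 235+54+54+202+81+92 = 718; mod 256 = 206 → ce.
Outer input = (K'⊕opad) ∥ inner = 81 5c 5c ∥ ce.
Outer hash (tag): sum = 129+92+92+206 = 519; mod 256 = 7 → 07.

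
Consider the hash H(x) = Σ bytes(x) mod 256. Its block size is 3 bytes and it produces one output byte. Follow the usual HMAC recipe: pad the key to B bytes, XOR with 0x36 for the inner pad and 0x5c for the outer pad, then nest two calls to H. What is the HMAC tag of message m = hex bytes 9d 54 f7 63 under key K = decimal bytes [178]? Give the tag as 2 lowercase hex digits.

Key decimal bytes [178] = b2 is 1 byte ≤ B = 3; zero-pad to 3 bytes: K' = b2 00 00.
K' ⊕ ipad = 84 36 36.  K' ⊕ opad = ee 5c 5c.
Inner input = (K'⊕ipad) ∥ m = 84 36 36 ∥ 9d 54 f7 63.
Inner hash: sum = 132+54+54+157+84+247+99 = 827; mod 256 = 59 → 3b.
Outer input = (K'⊕opad) ∥ inner = ee 5c 5c ∥ 3b.
Outer hash (tag): sum = 238+92+92+59 = 481; mod 256 = 225 → e1.

e1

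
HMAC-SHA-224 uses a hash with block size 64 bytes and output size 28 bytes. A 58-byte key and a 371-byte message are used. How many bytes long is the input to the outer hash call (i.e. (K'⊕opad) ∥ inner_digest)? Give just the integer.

92

Key is 58 ≤ 64 bytes, zero-padded: |K'| = 64.
Outer input = (K'⊕opad) ∥ H(inner) → 64 + 28 = 92 bytes.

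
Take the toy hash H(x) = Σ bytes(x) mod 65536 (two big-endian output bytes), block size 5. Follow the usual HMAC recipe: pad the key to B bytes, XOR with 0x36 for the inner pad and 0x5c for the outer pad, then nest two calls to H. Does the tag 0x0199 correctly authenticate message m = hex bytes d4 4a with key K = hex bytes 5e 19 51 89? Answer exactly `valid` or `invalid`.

Key hex bytes 5e 19 51 89 is 4 bytes ≤ B = 5; zero-pad to 5 bytes: K' = 5e 19 51 89 00.
K' ⊕ ipad = 68 2f 67 bf 36; K' ⊕ opad = 02 45 0d d5 5c.
Inner hash: sum = 104+47+103+191+54+212+74 = 785 → 03 11.
Outer hash (recomputed tag): sum = 2+69+13+213+92+3+17 = 409 → 01 99.
Recomputed tag = 0199; claimed = 0199 → match.

valid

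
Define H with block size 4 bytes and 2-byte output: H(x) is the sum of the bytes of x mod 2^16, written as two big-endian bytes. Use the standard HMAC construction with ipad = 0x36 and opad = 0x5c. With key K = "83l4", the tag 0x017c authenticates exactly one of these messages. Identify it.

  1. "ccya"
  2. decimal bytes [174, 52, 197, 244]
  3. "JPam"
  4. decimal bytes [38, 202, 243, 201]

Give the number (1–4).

Key "83l4" = 38 33 6c 34 is exactly B = 4 bytes: K' = 38 33 6c 34.
K' ⊕ ipad = 0e 05 5a 02; K' ⊕ opad = 64 6f 30 68.
m1: inner = H(0e 05 5a 02 63 63 79 61) = 02 0f; tag = H(64 6f 30 68 02 0f) = 017c ← matches
m2: inner = H(0e 05 5a 02 ae 34 c5 f4) = 03 0a; tag = H(64 6f 30 68 03 0a) = 0178
m3: inner = H(0e 05 5a 02 4a 50 61 6d) = 01 d7; tag = H(64 6f 30 68 01 d7) = 0243
m4: inner = H(0e 05 5a 02 26 ca f3 c9) = 03 1b; tag = H(64 6f 30 68 03 1b) = 0189

1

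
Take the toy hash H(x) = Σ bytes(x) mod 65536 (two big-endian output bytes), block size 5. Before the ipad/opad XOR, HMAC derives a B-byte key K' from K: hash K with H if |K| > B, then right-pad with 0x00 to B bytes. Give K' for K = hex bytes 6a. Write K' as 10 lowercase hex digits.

Key hex bytes 6a is 1 byte ≤ B = 5; zero-pad to 5 bytes: K' = 6a 00 00 00 00.

6a00000000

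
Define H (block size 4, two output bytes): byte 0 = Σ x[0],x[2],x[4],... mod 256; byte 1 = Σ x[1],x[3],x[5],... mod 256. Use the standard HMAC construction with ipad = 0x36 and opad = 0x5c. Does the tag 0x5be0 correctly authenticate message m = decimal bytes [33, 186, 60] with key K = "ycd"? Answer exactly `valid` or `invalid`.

valid

Key "ycd" = 79 63 64 is 3 bytes ≤ B = 4; zero-pad to 4 bytes: K' = 79 63 64 00.
K' ⊕ ipad = 4f 55 52 36; K' ⊕ opad = 25 3f 38 5c.
Inner hash: even-index sum = 254 mod 256 = 254; odd-index sum = 325 mod 256 = 69 → fe 45.
Outer hash (recomputed tag): even-index sum = 347 mod 256 = 91; odd-index sum = 224 mod 256 = 224 → 5b e0.
Recomputed tag = 5be0; claimed = 5be0 → match.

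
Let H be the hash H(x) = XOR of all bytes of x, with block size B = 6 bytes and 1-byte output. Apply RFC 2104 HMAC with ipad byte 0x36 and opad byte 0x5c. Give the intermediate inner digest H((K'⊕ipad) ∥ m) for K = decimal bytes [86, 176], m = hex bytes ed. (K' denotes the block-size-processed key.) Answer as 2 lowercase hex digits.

Key decimal bytes [86, 176] = 56 b0 is 2 bytes ≤ B = 6; zero-pad to 6 bytes: K' = 56 b0 00 00 00 00.
K' ⊕ ipad = 60 86 36 36 36 36.
Inner input = 60 86 36 36 36 36 ∥ ed.
Inner hash: XOR 60⊕86⊕36⊕36⊕36⊕36⊕ed = 0b.

0b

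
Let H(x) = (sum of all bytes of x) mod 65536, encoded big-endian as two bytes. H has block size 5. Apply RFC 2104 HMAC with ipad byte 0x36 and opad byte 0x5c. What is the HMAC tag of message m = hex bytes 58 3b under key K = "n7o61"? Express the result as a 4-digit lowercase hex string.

01f4

Key "n7o61" = 6e 37 6f 36 31 is exactly B = 5 bytes: K' = 6e 37 6f 36 31.
K' ⊕ ipad = 58 01 59 00 07.  K' ⊕ opad = 32 6b 33 6a 6d.
Inner input = (K'⊕ipad) ∥ m = 58 01 59 00 07 ∥ 58 3b.
Inner hash: sum = 88+1+89+0+7+88+59 = 332 → 01 4c.
Outer input = (K'⊕opad) ∥ inner = 32 6b 33 6a 6d ∥ 01 4c.
Outer hash (tag): sum = 50+107+51+106+109+1+76 = 500 → 01 f4.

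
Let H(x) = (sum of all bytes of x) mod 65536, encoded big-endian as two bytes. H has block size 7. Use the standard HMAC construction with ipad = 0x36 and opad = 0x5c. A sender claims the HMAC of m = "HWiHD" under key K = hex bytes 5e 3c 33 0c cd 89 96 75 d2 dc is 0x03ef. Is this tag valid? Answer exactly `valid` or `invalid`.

Key hex bytes 5e 3c 33 0c cd 89 96 75 d2 dc is 10 bytes > B = 7, so hash it first: H(key) = 04 e8, then zero-pad to 7 bytes: K' = 04 e8 00 00 00 00 00.
K' ⊕ ipad = 32 de 36 36 36 36 36; K' ⊕ opad = 58 b4 5c 5c 5c 5c 5c.
Inner hash: sum = 50+222+54+54+54+54+54+72+87+105+72+68 = 946 → 03 b2.
Outer hash (recomputed tag): sum = 88+180+92+92+92+92+92+3+178 = 909 → 03 8d.
Recomputed tag = 038d; claimed = 03ef → mismatch.

invalid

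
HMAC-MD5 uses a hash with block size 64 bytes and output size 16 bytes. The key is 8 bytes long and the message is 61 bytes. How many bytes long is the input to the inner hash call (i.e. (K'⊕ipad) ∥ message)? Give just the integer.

125

Key is 8 ≤ 64 bytes, zero-padded: |K'| = 64.
Inner input = (K'⊕ipad) ∥ m → 64 + 61 = 125 bytes.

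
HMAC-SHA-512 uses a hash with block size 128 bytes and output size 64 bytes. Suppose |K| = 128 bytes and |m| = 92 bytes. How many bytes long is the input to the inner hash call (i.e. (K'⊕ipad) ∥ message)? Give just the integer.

Key is 128 ≤ 128 bytes, zero-padded: |K'| = 128.
Inner input = (K'⊕ipad) ∥ m → 128 + 92 = 220 bytes.

220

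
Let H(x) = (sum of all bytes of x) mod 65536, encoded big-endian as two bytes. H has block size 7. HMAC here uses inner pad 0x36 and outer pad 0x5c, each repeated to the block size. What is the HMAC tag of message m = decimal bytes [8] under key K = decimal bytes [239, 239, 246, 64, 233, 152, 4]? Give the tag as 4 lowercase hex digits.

04b0

Key decimal bytes [239, 239, 246, 64, 233, 152, 4] = ef ef f6 40 e9 98 04 is exactly B = 7 bytes: K' = ef ef f6 40 e9 98 04.
K' ⊕ ipad = d9 d9 c0 76 df ae 32.  K' ⊕ opad = b3 b3 aa 1c b5 c4 58.
Inner input = (K'⊕ipad) ∥ m = d9 d9 c0 76 df ae 32 ∥ 08.
Inner hash: sum = 217+217+192+118+223+174+50+8 = 1199 → 04 af.
Outer input = (K'⊕opad) ∥ inner = b3 b3 aa 1c b5 c4 58 ∥ 04 af.
Outer hash (tag): sum = 179+179+170+28+181+196+88+4+175 = 1200 → 04 b0.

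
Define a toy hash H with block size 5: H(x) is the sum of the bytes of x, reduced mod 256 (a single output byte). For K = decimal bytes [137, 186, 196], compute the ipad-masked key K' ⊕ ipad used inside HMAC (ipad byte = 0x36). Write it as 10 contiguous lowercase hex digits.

Key decimal bytes [137, 186, 196] = 89 ba c4 is 3 bytes ≤ B = 5; zero-pad to 5 bytes: K' = 89 ba c4 00 00.
XOR each byte with 0x36: 89⊕36=bf, ba⊕36=8c, c4⊕36=f2, 00⊕36=36, 00⊕36=36.

bf8cf23636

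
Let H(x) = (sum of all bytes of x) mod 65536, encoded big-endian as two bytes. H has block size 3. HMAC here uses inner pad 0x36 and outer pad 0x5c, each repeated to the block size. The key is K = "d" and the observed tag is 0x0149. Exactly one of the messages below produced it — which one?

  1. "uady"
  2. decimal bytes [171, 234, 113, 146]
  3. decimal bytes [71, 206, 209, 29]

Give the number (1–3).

2

Key "d" = 64 is 1 byte ≤ B = 3; zero-pad to 3 bytes: K' = 64 00 00.
K' ⊕ ipad = 52 36 36; K' ⊕ opad = 38 5c 5c.
m1: inner = H(52 36 36 75 61 64 79) = 02 71; tag = H(38 5c 5c 02 71) = 0163
m2: inner = H(52 36 36 ab ea 71 92) = 03 56; tag = H(38 5c 5c 03 56) = 0149 ← matches
m3: inner = H(52 36 36 47 ce d1 1d) = 02 c1; tag = H(38 5c 5c 02 c1) = 01b3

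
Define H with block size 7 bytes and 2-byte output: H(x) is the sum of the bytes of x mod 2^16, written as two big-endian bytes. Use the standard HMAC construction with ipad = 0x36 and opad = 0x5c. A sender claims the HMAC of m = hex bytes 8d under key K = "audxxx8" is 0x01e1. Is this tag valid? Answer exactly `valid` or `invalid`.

Key "audxxx8" = 61 75 64 78 78 78 38 is exactly B = 7 bytes: K' = 61 75 64 78 78 78 38.
K' ⊕ ipad = 57 43 52 4e 4e 4e 0e; K' ⊕ opad = 3d 29 38 24 24 24 64.
Inner hash: sum = 87+67+82+78+78+78+14+141 = 625 → 02 71.
Outer hash (recomputed tag): sum = 61+41+56+36+36+36+100+2+113 = 481 → 01 e1.
Recomputed tag = 01e1; claimed = 01e1 → match.

valid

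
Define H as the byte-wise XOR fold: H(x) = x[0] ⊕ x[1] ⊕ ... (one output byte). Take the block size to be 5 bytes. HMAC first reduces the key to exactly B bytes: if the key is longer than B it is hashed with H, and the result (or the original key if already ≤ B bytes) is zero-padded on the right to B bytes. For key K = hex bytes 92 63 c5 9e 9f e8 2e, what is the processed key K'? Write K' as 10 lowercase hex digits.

f300000000

|K| = 7 > B = 5, so first hash the key.
H(K): XOR 92⊕63⊕c5⊕9e⊕9f⊕e8⊕2e = f3.
Zero-pad H(K) = f3 to 5 bytes: K' = f3 00 00 00 00.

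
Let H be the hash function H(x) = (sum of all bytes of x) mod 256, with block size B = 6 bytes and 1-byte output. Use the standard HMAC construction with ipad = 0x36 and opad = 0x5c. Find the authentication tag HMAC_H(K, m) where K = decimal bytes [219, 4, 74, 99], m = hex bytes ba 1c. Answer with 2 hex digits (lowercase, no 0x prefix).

Key decimal bytes [219, 4, 74, 99] = db 04 4a 63 is 4 bytes ≤ B = 6; zero-pad to 6 bytes: K' = db 04 4a 63 00 00.
K' ⊕ ipad = ed 32 7c 55 36 36.  K' ⊕ opad = 87 58 16 3f 5c 5c.
Inner input = (K'⊕ipad) ∥ m = ed 32 7c 55 36 36 ∥ ba 1c.
Inner hash: sum = 237+50+124+85+54+54+186+28 = 818; mod 256 = 50 → 32.
Outer input = (K'⊕opad) ∥ inner = 87 58 16 3f 5c 5c ∥ 32.
Outer hash (tag): sum = 135+88+22+63+92+92+50 = 542; mod 256 = 30 → 1e.

1e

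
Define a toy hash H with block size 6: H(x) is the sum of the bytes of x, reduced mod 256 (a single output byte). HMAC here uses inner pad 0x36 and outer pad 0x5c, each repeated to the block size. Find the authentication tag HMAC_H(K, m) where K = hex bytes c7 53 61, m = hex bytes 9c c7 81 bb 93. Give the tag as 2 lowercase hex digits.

Key hex bytes c7 53 61 is 3 bytes ≤ B = 6; zero-pad to 6 bytes: K' = c7 53 61 00 00 00.
K' ⊕ ipad = f1 65 57 36 36 36.  K' ⊕ opad = 9b 0f 3d 5c 5c 5c.
Inner input = (K'⊕ipad) ∥ m = f1 65 57 36 36 36 ∥ 9c c7 81 bb 93.
Inner hash: sum = 241+101+87+54+54+54+156+199+129+187+147 = 1409; mod 256 = 129 → 81.
Outer input = (K'⊕opad) ∥ inner = 9b 0f 3d 5c 5c 5c ∥ 81.
Outer hash (tag): sum = 155+15+61+92+92+92+129 = 636; mod 256 = 124 → 7c.

7c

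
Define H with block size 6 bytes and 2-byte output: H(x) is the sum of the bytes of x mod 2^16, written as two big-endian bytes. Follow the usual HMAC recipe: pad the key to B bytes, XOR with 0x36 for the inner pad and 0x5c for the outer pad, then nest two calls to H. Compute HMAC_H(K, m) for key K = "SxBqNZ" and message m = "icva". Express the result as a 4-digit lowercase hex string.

018e

Key "SxBqNZ" = 53 78 42 71 4e 5a is exactly B = 6 bytes: K' = 53 78 42 71 4e 5a.
K' ⊕ ipad = 65 4e 74 47 78 6c.  K' ⊕ opad = 0f 24 1e 2d 12 06.
Inner input = (K'⊕ipad) ∥ m = 65 4e 74 47 78 6c ∥ 69 63 76 61.
Inner hash: sum = 101+78+116+71+120+108+105+99+118+97 = 1013 → 03 f5.
Outer input = (K'⊕opad) ∥ inner = 0f 24 1e 2d 12 06 ∥ 03 f5.
Outer hash (tag): sum = 15+36+30+45+18+6+3+245 = 398 → 01 8e.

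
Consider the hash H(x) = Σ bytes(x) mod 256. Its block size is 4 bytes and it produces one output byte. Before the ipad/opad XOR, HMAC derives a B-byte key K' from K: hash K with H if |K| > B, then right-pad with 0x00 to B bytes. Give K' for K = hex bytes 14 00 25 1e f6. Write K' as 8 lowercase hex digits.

4d000000

|K| = 5 > B = 4, so first hash the key.
H(K): sum = 20+0+37+30+246 = 333; mod 256 = 77 → 4d.
Zero-pad H(K) = 4d to 4 bytes: K' = 4d 00 00 00.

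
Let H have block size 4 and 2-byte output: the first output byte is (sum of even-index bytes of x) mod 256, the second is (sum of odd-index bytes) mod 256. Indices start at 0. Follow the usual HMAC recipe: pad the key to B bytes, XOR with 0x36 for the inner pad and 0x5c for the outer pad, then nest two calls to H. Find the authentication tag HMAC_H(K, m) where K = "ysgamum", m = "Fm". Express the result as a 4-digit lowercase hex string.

Key "ysgamum" = 79 73 67 61 6d 75 6d is 7 bytes > B = 4, so hash it first: H(key) = ba 49, then zero-pad to 4 bytes: K' = ba 49 00 00.
K' ⊕ ipad = 8c 7f 36 36.  K' ⊕ opad = e6 15 5c 5c.
Inner input = (K'⊕ipad) ∥ m = 8c 7f 36 36 ∥ 46 6d.
Inner hash: even-index sum = 264 mod 256 = 8; odd-index sum = 290 mod 256 = 34 → 08 22.
Outer input = (K'⊕opad) ∥ inner = e6 15 5c 5c ∥ 08 22.
Outer hash (tag): even-index sum = 330 mod 256 = 74; odd-index sum = 147 mod 256 = 147 → 4a 93.

4a93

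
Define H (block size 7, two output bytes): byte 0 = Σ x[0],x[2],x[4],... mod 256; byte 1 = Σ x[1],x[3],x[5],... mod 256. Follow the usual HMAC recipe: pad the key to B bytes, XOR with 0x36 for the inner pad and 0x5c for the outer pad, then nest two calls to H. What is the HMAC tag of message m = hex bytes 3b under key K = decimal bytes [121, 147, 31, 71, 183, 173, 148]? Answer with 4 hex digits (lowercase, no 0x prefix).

Key decimal bytes [121, 147, 31, 71, 183, 173, 148] = 79 93 1f 47 b7 ad 94 is exactly B = 7 bytes: K' = 79 93 1f 47 b7 ad 94.
K' ⊕ ipad = 4f a5 29 71 81 9b a2.  K' ⊕ opad = 25 cf 43 1b eb f1 c8.
Inner input = (K'⊕ipad) ∥ m = 4f a5 29 71 81 9b a2 ∥ 3b.
Inner hash: even-index sum = 411 mod 256 = 155; odd-index sum = 492 mod 256 = 236 → 9b ec.
Outer input = (K'⊕opad) ∥ inner = 25 cf 43 1b eb f1 c8 ∥ 9b ec.
Outer hash (tag): even-index sum = 775 mod 256 = 7; odd-index sum = 630 mod 256 = 118 → 07 76.

0776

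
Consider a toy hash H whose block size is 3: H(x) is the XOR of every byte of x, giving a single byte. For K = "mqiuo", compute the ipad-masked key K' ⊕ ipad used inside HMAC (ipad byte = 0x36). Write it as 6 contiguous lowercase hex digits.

593636

Key "mqiuo" = 6d 71 69 75 6f is 5 bytes > B = 3, so hash it first: H(key) = 6f, then zero-pad to 3 bytes: K' = 6f 00 00.
XOR each byte with 0x36: 6f⊕36=59, 00⊕36=36, 00⊕36=36.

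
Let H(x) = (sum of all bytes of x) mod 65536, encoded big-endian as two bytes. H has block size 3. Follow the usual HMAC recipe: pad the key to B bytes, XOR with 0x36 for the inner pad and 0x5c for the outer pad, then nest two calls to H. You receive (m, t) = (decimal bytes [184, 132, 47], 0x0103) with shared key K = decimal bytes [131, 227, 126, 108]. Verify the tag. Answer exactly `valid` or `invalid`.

valid

Key decimal bytes [131, 227, 126, 108] = 83 e3 7e 6c is 4 bytes > B = 3, so hash it first: H(key) = 02 50, then zero-pad to 3 bytes: K' = 02 50 00.
K' ⊕ ipad = 34 66 36; K' ⊕ opad = 5e 0c 5c.
Inner hash: sum = 52+102+54+184+132+47 = 571 → 02 3b.
Outer hash (recomputed tag): sum = 94+12+92+2+59 = 259 → 01 03.
Recomputed tag = 0103; claimed = 0103 → match.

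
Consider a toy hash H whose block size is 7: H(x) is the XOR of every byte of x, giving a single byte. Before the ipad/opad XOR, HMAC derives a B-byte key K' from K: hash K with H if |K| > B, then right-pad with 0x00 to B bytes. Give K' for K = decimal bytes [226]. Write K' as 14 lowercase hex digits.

Key decimal bytes [226] = e2 is 1 byte ≤ B = 7; zero-pad to 7 bytes: K' = e2 00 00 00 00 00 00.

e2000000000000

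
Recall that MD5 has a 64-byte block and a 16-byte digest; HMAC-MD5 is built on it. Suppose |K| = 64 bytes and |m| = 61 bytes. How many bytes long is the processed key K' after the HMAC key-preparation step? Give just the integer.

64

Key is 64 ≤ 64 bytes, zero-padded: |K'| = 64.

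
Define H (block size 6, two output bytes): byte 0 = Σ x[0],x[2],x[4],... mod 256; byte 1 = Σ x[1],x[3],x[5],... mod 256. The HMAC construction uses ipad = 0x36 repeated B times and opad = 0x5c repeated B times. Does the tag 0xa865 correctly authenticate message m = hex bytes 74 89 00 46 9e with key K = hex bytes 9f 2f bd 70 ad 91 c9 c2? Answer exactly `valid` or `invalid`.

valid

Key hex bytes 9f 2f bd 70 ad 91 c9 c2 is 8 bytes > B = 6, so hash it first: H(key) = d2 f2, then zero-pad to 6 bytes: K' = d2 f2 00 00 00 00.
K' ⊕ ipad = e4 c4 36 36 36 36; K' ⊕ opad = 8e ae 5c 5c 5c 5c.
Inner hash: even-index sum = 610 mod 256 = 98; odd-index sum = 511 mod 256 = 255 → 62 ff.
Outer hash (recomputed tag): even-index sum = 424 mod 256 = 168; odd-index sum = 613 mod 256 = 101 → a8 65.
Recomputed tag = a865; claimed = a865 → match.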